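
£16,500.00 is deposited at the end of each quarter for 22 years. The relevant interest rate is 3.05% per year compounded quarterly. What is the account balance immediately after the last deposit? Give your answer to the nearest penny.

£2,058,377.39

This is an ordinary annuity: 88 deposits of £16,500.00 at the end of each quarter.
Periodic rate r = 0.0305/4 per quarter; n is counted in quarters.
FV = PMT × [((1+r)^n − 1)/r] = 16,500 × [(1+r)^88 − 1] / r = £2,058,377.39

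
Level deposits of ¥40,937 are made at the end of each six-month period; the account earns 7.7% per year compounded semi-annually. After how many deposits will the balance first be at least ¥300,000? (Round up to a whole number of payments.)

7 payments

Periodic rate r = 0.077/2 per half-year; n is counted in half-years.
Ordinary annuity FV: 300,000 = 40,937 × [((1+r)^n − 1)/r].
(1+r)^n = 1 + 300,000 × r / 40,937, so n = ln(1 + 300,000·r/40,937) / ln(1+r) = 6.58.
Round up to a whole number of payments: n = 7.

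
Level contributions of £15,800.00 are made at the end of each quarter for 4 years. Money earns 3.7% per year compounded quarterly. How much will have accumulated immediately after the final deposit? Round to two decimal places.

This is an ordinary annuity: 16 deposits of £15,800.00 at the end of each quarter.
Periodic rate r = 0.037/4 per quarter; n is counted in quarters.
FV = PMT × [((1+r)^n − 1)/r] = 15,800 × [(1+r)^16 − 1] / r = £271,118.33

£271,118.33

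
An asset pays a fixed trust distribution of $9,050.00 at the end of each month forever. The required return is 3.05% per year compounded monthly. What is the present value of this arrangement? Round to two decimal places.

Periodic rate r = 0.0305/12 per month.
Level perpetuity: PV = PMT / r = 9,050 / (0.0305/12) = $3,560,655.74.

$3,560,655.74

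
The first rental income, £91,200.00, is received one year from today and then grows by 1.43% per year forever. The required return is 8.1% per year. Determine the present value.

£1,367,316.34

Periodic rate r = 0.081 per year.
Growing perpetuity (Gordon): PV = PMT₁ / (r − g) = 91,200 / (r − 0.0143) = £1,367,316.34.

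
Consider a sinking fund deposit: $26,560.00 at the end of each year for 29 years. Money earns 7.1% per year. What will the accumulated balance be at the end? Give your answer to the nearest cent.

This is an ordinary annuity: 29 deposits of $26,560.00 at the end of each year.
Periodic rate r = 0.071 per year.
FV = PMT × [((1+r)^n − 1)/r] = 26,560 × [(1+r)^29 − 1] / r = $2,360,330.17

$2,360,330.17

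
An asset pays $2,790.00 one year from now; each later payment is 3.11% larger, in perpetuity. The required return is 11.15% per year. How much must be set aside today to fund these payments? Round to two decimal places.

$34,701.49

Periodic rate r = 0.1115 per year.
Growing perpetuity (Gordon): PV = PMT₁ / (r − g) = 2,790 / (r − 0.0311) = $34,701.49.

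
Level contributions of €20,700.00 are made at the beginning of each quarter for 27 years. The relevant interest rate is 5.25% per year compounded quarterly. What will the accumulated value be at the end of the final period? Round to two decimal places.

€4,935,591.66

This is an annuity due: 108 deposits of €20,700.00 at the beginning of each quarter.
Periodic rate r = 0.0525/4 per quarter; n is counted in quarters.
FV = PMT × [((1+r)^n − 1)/r] × (1+r) = 20,700 × [(1+r)^108 − 1] / r × (1+r) = €4,935,591.66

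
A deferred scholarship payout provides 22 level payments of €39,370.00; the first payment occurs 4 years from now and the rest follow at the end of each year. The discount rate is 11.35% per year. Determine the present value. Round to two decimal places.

€227,645.74

Ordinary annuity of 22 payments, first payment at period 4.
Periodic rate r = 0.1135 per year.
The ordinary-annuity PV formula values the stream one period before the first payment (period 3); discount that back 3 periods:
PV₀ = 39,370 × [1 − (1+r)^−22] / r × (1+r)^−3 = €227,645.74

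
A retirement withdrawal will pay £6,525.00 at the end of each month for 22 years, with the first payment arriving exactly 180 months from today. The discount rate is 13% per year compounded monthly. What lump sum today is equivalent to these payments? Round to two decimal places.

Ordinary annuity of 264 payments, first payment at period 180.
Periodic rate r = 0.13/12 per month; n is counted in months.
The ordinary-annuity PV formula values the stream one period before the first payment (period 179); discount that back 179 periods:
PV₀ = 6,525 × [1 − (1+r)^−264] / r × (1+r)^−179 = £82,443.59

£82,443.59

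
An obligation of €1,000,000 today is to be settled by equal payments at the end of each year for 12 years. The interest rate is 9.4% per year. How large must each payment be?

Level ordinary annuity; solve PV = PMT × [(1 − (1+r)^−n)/r] for PMT.
Periodic rate r = 0.094 per year.
With n = 12: PMT = 1,000,000 / ([(1 − (1+r)^−n)/r]) = €142,477.20

€142,477.20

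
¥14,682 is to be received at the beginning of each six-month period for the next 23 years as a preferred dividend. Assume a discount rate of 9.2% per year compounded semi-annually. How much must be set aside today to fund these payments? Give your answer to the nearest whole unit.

This is an annuity due: 46 payments of ¥14,682 at the beginning of each six-month period.
Periodic rate r = 0.092/2 per half-year; n is counted in half-years.
PV = PMT × [(1 − (1+r)^−n)/r] × (1+r) = 14,682 × [1 − (1+r)^−46] / r × (1+r) = ¥291,676

¥291,676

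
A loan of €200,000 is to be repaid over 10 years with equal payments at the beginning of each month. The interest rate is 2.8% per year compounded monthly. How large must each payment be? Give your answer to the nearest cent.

€1,908.35

Level annuity due; solve PV = PMT × [(1 − (1+r)^−n)/r] × (1+r) for PMT.
Periodic rate r = 0.028/12 per month; n is counted in months.
With n = 120: PMT = 200,000 / ([(1 − (1+r)^−n)/r] × (1+r)) = €1,908.35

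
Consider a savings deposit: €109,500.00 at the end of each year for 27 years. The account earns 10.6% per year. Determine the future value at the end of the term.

This is an ordinary annuity: 27 deposits of €109,500.00 at the end of each year.
Periodic rate r = 0.106 per year.
FV = PMT × [((1+r)^n − 1)/r] = 109,500 × [(1+r)^27 − 1] / r = €14,652,420.27

€14,652,420.27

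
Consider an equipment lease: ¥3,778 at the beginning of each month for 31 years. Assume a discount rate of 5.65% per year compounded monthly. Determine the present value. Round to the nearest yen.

This is an annuity due: 372 payments of ¥3,778 at the beginning of each month.
Periodic rate r = 0.0565/12 per month; n is counted in months.
PV = PMT × [(1 − (1+r)^−n)/r] × (1+r) = 3,778 × [1 − (1+r)^−372] / r × (1+r) = ¥665,725

¥665,725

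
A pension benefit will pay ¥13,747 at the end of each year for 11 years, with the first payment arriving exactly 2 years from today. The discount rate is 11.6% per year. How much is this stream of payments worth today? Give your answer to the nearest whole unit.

Ordinary annuity of 11 payments, first payment at period 2.
Periodic rate r = 0.116 per year.
The ordinary-annuity PV formula values the stream one period before the first payment (period 1); discount that back 1 periods:
PV₀ = 13,747 × [1 − (1+r)^−11] / r × (1+r)^−1 = ¥74,438

¥74,438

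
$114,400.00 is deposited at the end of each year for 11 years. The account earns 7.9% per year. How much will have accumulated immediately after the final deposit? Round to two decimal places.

$1,894,117.13

This is an ordinary annuity: 11 deposits of $114,400.00 at the end of each year.
Periodic rate r = 0.079 per year.
FV = PMT × [((1+r)^n − 1)/r] = 114,400 × [(1+r)^11 − 1] / r = $1,894,117.13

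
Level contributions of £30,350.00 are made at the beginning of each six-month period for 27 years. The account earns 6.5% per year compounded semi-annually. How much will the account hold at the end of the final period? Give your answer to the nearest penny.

This is an annuity due: 54 deposits of £30,350.00 at the beginning of each six-month period.
Periodic rate r = 0.065/2 per half-year; n is counted in half-years.
FV = PMT × [((1+r)^n − 1)/r] × (1+r) = 30,350 × [(1+r)^54 − 1] / r × (1+r) = £4,458,667.09

£4,458,667.09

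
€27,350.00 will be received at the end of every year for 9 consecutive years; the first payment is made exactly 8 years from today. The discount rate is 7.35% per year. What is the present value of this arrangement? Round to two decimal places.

€106,864.25

Ordinary annuity of 9 payments, first payment at period 8.
Periodic rate r = 0.0735 per year.
The ordinary-annuity PV formula values the stream one period before the first payment (period 7); discount that back 7 periods:
PV₀ = 27,350 × [1 − (1+r)^−9] / r × (1+r)^−7 = €106,864.25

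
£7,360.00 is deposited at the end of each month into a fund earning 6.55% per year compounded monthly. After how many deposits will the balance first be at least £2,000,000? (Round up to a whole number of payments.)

Periodic rate r = 0.0655/12 per month; n is counted in months.
Ordinary annuity FV: 2,000,000 = 7,360 × [((1+r)^n − 1)/r].
(1+r)^n = 1 + 2,000,000 × r / 7,360, so n = ln(1 + 2,000,000·r/7,360) / ln(1+r) = 167.09.
Round up to a whole number of payments: n = 168.

168 payments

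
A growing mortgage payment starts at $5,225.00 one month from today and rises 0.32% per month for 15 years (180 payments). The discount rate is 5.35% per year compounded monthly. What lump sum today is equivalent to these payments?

Periodic rate r = 0.0535/12 per month; n is counted in months.
Growing ordinary annuity: PV = PMT₁ × [1 − ((1+g)/(1+r))^n] / (r − g) = 5,225 × [1 − ((1+0.0032)/(1+r))^180] / (r − 0.0032) = $838,732.92.

$838,732.92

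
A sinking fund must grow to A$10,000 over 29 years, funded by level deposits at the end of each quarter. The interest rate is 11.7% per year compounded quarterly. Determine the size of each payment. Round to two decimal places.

Level ordinary annuity; solve FV = PMT × [((1+r)^n − 1)/r] for PMT.
Periodic rate r = 0.117/4 per quarter; n is counted in quarters.
With n = 116: PMT = 10,000 / ([((1+r)^n − 1)/r]) = A$10.70

A$10.70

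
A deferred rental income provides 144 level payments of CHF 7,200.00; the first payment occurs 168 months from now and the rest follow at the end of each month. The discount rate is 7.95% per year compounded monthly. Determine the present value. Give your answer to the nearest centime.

CHF 221,368.73

Ordinary annuity of 144 payments, first payment at period 168.
Periodic rate r = 0.0795/12 per month; n is counted in months.
The ordinary-annuity PV formula values the stream one period before the first payment (period 167); discount that back 167 periods:
PV₀ = 7,200 × [1 − (1+r)^−144] / r × (1+r)^−167 = CHF 221,368.73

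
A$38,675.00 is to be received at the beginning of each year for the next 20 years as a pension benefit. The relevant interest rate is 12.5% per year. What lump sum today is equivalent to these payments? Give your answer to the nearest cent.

A$315,066.76

This is an annuity due: 20 payments of A$38,675.00 at the beginning of each year.
Periodic rate r = 0.125 per year.
PV = PMT × [(1 − (1+r)^−n)/r] × (1+r) = 38,675 × [1 − (1+r)^−20] / r × (1+r) = A$315,066.76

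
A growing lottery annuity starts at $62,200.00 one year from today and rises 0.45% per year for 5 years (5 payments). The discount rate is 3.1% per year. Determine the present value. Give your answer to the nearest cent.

Periodic rate r = 0.031 per year.
Growing ordinary annuity: PV = PMT₁ × [1 − ((1+g)/(1+r))^n] / (r − g) = 62,200 × [1 − ((1+0.0045)/(1+r))^5] / (r − 0.0045) = $286,535.68.

$286,535.68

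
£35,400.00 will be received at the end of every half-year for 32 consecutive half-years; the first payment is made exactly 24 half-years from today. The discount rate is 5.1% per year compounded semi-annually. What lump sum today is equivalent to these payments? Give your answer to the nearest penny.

Ordinary annuity of 32 payments, first payment at period 24.
Periodic rate r = 0.051/2 per half-year; n is counted in half-years.
The ordinary-annuity PV formula values the stream one period before the first payment (period 23); discount that back 23 periods:
PV₀ = 35,400 × [1 − (1+r)^−32] / r × (1+r)^−23 = £430,396.69

£430,396.69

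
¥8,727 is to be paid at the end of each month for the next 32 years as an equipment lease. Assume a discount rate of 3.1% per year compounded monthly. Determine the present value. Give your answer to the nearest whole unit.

This is an ordinary annuity: 384 payments of ¥8,727 at the end of each month.
Periodic rate r = 0.031/12 per month; n is counted in months.
PV = PMT × [(1 − (1+r)^−n)/r] = 8,727 × [1 − (1+r)^−384] / r = ¥2,123,840

¥2,123,840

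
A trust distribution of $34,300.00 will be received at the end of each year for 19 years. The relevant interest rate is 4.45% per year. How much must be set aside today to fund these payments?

$433,752.55

This is an ordinary annuity: 19 payments of $34,300.00 at the end of each year.
Periodic rate r = 0.0445 per year.
PV = PMT × [(1 − (1+r)^−n)/r] = 34,300 × [1 − (1+r)^−19] / r = $433,752.55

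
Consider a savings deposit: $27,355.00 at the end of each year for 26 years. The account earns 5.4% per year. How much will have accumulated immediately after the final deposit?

This is an ordinary annuity: 26 deposits of $27,355.00 at the end of each year.
Periodic rate r = 0.054 per year.
FV = PMT × [((1+r)^n − 1)/r] = 27,355 × [(1+r)^26 − 1] / r = $1,481,803.43

$1,481,803.43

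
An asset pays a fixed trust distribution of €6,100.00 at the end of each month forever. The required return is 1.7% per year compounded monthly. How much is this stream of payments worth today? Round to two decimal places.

Periodic rate r = 0.017/12 per month.
Level perpetuity: PV = PMT / r = 6,100 / (0.017/12) = €4,305,882.35.

€4,305,882.35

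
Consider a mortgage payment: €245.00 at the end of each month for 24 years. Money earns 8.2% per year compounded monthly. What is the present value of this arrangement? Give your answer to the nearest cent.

€30,809.96

This is an ordinary annuity: 288 payments of €245.00 at the end of each month.
Periodic rate r = 0.082/12 per month; n is counted in months.
PV = PMT × [(1 − (1+r)^−n)/r] = 245 × [1 − (1+r)^−288] / r = €30,809.96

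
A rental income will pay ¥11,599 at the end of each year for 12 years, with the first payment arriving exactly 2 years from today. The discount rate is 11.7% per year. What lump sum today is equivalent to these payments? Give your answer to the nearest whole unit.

¥65,227

Ordinary annuity of 12 payments, first payment at period 2.
Periodic rate r = 0.117 per year.
The ordinary-annuity PV formula values the stream one period before the first payment (period 1); discount that back 1 periods:
PV₀ = 11,599 × [1 − (1+r)^−12] / r × (1+r)^−1 = ¥65,227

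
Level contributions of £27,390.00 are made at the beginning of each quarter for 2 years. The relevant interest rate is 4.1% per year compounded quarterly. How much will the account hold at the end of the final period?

£229,472.39

This is an annuity due: 8 deposits of £27,390.00 at the beginning of each quarter.
Periodic rate r = 0.041/4 per quarter; n is counted in quarters.
FV = PMT × [((1+r)^n − 1)/r] × (1+r) = 27,390 × [(1+r)^8 − 1] / r × (1+r) = £229,472.39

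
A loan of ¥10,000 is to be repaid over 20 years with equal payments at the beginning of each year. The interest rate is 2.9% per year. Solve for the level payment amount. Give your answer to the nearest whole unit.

¥647

Level annuity due; solve PV = PMT × [(1 − (1+r)^−n)/r] × (1+r) for PMT.
Periodic rate r = 0.029 per year.
With n = 20: PMT = 10,000 / ([(1 − (1+r)^−n)/r] × (1+r)) = ¥647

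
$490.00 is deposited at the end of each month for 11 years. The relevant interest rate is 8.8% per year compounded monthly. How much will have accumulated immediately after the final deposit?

This is an ordinary annuity: 132 deposits of $490.00 at the end of each month.
Periodic rate r = 0.088/12 per month; n is counted in months.
FV = PMT × [((1+r)^n − 1)/r] = 490 × [(1+r)^132 − 1] / r = $108,472.06

$108,472.06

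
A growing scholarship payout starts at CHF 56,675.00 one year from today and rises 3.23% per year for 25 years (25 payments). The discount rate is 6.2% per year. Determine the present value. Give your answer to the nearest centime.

CHF 969,238.88

Periodic rate r = 0.062 per year.
Growing ordinary annuity: PV = PMT₁ × [1 − ((1+g)/(1+r))^n] / (r − g) = 56,675 × [1 − ((1+0.0323)/(1+r))^25] / (r − 0.0323) = CHF 969,238.88.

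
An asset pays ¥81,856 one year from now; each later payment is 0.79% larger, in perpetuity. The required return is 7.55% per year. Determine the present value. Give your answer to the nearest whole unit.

Periodic rate r = 0.0755 per year.
Growing perpetuity (Gordon): PV = PMT₁ / (r − g) = 81,856 / (r − 0.0079) = ¥1,210,888.

¥1,210,888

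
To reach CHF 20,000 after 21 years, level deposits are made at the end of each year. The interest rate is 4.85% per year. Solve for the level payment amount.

Level ordinary annuity; solve FV = PMT × [((1+r)^n − 1)/r] for PMT.
Periodic rate r = 0.0485 per year.
With n = 21: PMT = 20,000 / ([((1+r)^n − 1)/r]) = CHF 569.39

CHF 569.39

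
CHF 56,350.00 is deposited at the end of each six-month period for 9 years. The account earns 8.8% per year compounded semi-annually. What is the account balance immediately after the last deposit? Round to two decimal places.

CHF 1,499,352.90

This is an ordinary annuity: 18 deposits of CHF 56,350.00 at the end of each six-month period.
Periodic rate r = 0.088/2 per half-year; n is counted in half-years.
FV = PMT × [((1+r)^n − 1)/r] = 56,350 × [(1+r)^18 − 1] / r = CHF 1,499,352.90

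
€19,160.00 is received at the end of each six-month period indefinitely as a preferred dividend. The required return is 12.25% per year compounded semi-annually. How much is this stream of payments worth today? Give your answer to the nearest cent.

€312,816.33

Periodic rate r = 0.1225/2 per half-year.
Level perpetuity: PV = PMT / r = 19,160 / (0.1225/2) = €312,816.33.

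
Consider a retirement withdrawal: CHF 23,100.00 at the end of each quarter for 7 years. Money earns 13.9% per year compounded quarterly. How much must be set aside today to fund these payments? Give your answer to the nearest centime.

This is an ordinary annuity: 28 payments of CHF 23,100.00 at the end of each quarter.
Periodic rate r = 0.139/4 per quarter; n is counted in quarters.
PV = PMT × [(1 − (1+r)^−n)/r] = 23,100 × [1 − (1+r)^−28] / r = CHF 409,322.27

CHF 409,322.27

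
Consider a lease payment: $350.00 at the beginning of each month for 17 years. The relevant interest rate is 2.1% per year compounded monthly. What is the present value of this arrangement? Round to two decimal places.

This is an annuity due: 204 payments of $350.00 at the beginning of each month.
Periodic rate r = 0.021/12 per month; n is counted in months.
PV = PMT × [(1 − (1+r)^−n)/r] × (1+r) = 350 × [1 − (1+r)^−204] / r × (1+r) = $60,106.83

$60,106.83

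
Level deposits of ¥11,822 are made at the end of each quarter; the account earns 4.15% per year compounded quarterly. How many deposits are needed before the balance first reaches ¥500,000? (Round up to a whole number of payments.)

36 payments

Periodic rate r = 0.0415/4 per quarter; n is counted in quarters.
Ordinary annuity FV: 500,000 = 11,822 × [((1+r)^n − 1)/r].
(1+r)^n = 1 + 500,000 × r / 11,822, so n = ln(1 + 500,000·r/11,822) / ln(1+r) = 35.25.
Round up to a whole number of payments: n = 36.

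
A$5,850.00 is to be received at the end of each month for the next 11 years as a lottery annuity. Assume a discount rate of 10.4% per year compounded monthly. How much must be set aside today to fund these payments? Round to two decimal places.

This is an ordinary annuity: 132 payments of A$5,850.00 at the end of each month.
Periodic rate r = 0.104/12 per month; n is counted in months.
PV = PMT × [(1 − (1+r)^−n)/r] = 5,850 × [1 − (1+r)^−132] / r = A$458,921.54

A$458,921.54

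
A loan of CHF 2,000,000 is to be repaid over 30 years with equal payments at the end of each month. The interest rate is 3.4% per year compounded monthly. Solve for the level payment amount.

CHF 8,869.62

Level ordinary annuity; solve PV = PMT × [(1 − (1+r)^−n)/r] for PMT.
Periodic rate r = 0.034/12 per month; n is counted in months.
With n = 360: PMT = 2,000,000 / ([(1 − (1+r)^−n)/r]) = CHF 8,869.62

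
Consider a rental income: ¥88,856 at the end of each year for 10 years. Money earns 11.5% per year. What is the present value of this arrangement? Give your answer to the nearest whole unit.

This is an ordinary annuity: 10 payments of ¥88,856 at the end of each year.
Periodic rate r = 0.115 per year.
PV = PMT × [(1 − (1+r)^−n)/r] = 88,856 × [1 − (1+r)^−10] / r = ¥512,501

¥512,501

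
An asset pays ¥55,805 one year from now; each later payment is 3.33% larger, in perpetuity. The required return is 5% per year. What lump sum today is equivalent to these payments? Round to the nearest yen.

Periodic rate r = 0.05 per year.
Growing perpetuity (Gordon): PV = PMT₁ / (r − g) = 55,805 / (r − 0.0333) = ¥3,341,617.

¥3,341,617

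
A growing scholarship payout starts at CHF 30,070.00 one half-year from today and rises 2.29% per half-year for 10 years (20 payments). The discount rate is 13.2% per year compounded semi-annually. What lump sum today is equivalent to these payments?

Periodic rate r = 0.132/2 per half-year; n is counted in half-years.
Growing ordinary annuity: PV = PMT₁ × [1 − ((1+g)/(1+r))^n] / (r − g) = 30,070 × [1 − ((1+0.0229)/(1+r))^20] / (r − 0.0229) = CHF 392,064.13.

CHF 392,064.13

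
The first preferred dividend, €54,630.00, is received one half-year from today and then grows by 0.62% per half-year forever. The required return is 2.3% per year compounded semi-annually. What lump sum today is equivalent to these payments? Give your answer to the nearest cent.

€10,307,547.17

Periodic rate r = 0.023/2 per half-year.
Growing perpetuity (Gordon): PV = PMT₁ / (r − g) = 54,630 / (r − 0.0062) = €10,307,547.17.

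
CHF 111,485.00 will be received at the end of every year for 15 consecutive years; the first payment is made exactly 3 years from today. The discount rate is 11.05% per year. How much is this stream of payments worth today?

CHF 648,280.59

Ordinary annuity of 15 payments, first payment at period 3.
Periodic rate r = 0.1105 per year.
The ordinary-annuity PV formula values the stream one period before the first payment (period 2); discount that back 2 periods:
PV₀ = 111,485 × [1 − (1+r)^−15] / r × (1+r)^−2 = CHF 648,280.59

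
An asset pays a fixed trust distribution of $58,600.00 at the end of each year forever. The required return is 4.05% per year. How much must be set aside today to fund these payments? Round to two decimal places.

$1,446,913.58

Periodic rate r = 0.0405 per year.
Level perpetuity: PV = PMT / r = 58,600 / (0.0405) = $1,446,913.58.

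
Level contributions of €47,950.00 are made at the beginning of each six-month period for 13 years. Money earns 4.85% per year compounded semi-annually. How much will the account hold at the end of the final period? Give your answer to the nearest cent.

This is an annuity due: 26 deposits of €47,950.00 at the beginning of each six-month period.
Periodic rate r = 0.0485/2 per half-year; n is counted in half-years.
FV = PMT × [((1+r)^n − 1)/r] × (1+r) = 47,950 × [(1+r)^26 − 1] / r × (1+r) = €1,750,783.83

€1,750,783.83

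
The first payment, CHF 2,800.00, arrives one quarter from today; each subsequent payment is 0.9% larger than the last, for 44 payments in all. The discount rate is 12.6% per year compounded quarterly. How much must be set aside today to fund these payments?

CHF 77,288.05

Periodic rate r = 0.126/4 per quarter; n is counted in quarters.
Growing ordinary annuity: PV = PMT₁ × [1 − ((1+g)/(1+r))^n] / (r − g) = 2,800 × [1 − ((1+0.009)/(1+r))^44] / (r − 0.009) = CHF 77,288.05.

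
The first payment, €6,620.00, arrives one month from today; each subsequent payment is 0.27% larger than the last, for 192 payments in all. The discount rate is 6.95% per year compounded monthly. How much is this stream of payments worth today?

€955,586.21

Periodic rate r = 0.0695/12 per month; n is counted in months.
Growing ordinary annuity: PV = PMT₁ × [1 − ((1+g)/(1+r))^n] / (r − g) = 6,620 × [1 − ((1+0.0027)/(1+r))^192] / (r − 0.0027) = €955,586.21.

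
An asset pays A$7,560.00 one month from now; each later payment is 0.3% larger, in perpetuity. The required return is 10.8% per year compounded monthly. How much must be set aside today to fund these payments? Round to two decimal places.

Periodic rate r = 0.108/12 per month.
Growing perpetuity (Gordon): PV = PMT₁ / (r − g) = 7,560 / (r − 0.003) = A$1,260,000.00.

A$1,260,000.00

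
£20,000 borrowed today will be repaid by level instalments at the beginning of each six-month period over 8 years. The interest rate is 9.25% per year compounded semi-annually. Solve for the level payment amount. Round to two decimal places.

£1,717.06

Level annuity due; solve PV = PMT × [(1 − (1+r)^−n)/r] × (1+r) for PMT.
Periodic rate r = 0.0925/2 per half-year; n is counted in half-years.
With n = 16: PMT = 20,000 / ([(1 − (1+r)^−n)/r] × (1+r)) = £1,717.06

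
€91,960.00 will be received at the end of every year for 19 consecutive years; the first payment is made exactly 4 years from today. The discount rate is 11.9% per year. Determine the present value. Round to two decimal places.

€486,389.25

Ordinary annuity of 19 payments, first payment at period 4.
Periodic rate r = 0.119 per year.
The ordinary-annuity PV formula values the stream one period before the first payment (period 3); discount that back 3 periods:
PV₀ = 91,960 × [1 − (1+r)^−19] / r × (1+r)^−3 = €486,389.25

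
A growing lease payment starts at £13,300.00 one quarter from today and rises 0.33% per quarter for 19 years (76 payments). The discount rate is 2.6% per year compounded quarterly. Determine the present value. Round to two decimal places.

Periodic rate r = 0.026/4 per quarter; n is counted in quarters.
Growing ordinary annuity: PV = PMT₁ × [1 − ((1+g)/(1+r))^n] / (r − g) = 13,300 × [1 − ((1+0.0033)/(1+r))^76] / (r − 0.0033) = £893,407.04.

£893,407.04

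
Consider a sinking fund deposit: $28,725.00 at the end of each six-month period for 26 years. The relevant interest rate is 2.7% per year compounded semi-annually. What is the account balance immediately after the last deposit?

This is an ordinary annuity: 52 deposits of $28,725.00 at the end of each six-month period.
Periodic rate r = 0.027/2 per half-year; n is counted in half-years.
FV = PMT × [((1+r)^n − 1)/r] = 28,725 × [(1+r)^52 − 1] / r = $2,145,502.97

$2,145,502.97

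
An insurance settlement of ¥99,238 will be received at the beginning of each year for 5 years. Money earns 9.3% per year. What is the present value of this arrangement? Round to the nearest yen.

¥418,636

This is an annuity due: 5 payments of ¥99,238 at the beginning of each year.
Periodic rate r = 0.093 per year.
PV = PMT × [(1 − (1+r)^−n)/r] × (1+r) = 99,238 × [1 − (1+r)^−5] / r × (1+r) = ¥418,636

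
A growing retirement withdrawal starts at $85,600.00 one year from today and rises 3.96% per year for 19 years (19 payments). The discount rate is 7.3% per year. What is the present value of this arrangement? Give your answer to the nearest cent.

Periodic rate r = 0.073 per year.
Growing ordinary annuity: PV = PMT₁ × [1 − ((1+g)/(1+r))^n] / (r − g) = 85,600 × [1 − ((1+0.0396)/(1+r))^19] / (r − 0.0396) = $1,157,500.86.

$1,157,500.86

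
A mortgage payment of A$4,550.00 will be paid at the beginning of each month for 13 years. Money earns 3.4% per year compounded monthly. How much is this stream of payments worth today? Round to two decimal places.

A$574,680.42

This is an annuity due: 156 payments of A$4,550.00 at the beginning of each month.
Periodic rate r = 0.034/12 per month; n is counted in months.
PV = PMT × [(1 − (1+r)^−n)/r] × (1+r) = 4,550 × [1 − (1+r)^−156] / r × (1+r) = A$574,680.42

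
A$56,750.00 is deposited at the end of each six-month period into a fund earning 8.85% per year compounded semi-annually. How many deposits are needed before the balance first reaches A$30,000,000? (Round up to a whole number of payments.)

74 payments

Periodic rate r = 0.0885/2 per half-year; n is counted in half-years.
Ordinary annuity FV: 30,000,000 = 56,750 × [((1+r)^n − 1)/r].
(1+r)^n = 1 + 30,000,000 × r / 56,750, so n = ln(1 + 30,000,000·r/56,750) / ln(1+r) = 73.77.
Round up to a whole number of payments: n = 74.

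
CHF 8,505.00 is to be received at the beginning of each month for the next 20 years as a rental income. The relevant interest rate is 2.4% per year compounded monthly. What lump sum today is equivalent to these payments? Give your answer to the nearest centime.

CHF 1,623,101.67

This is an annuity due: 240 payments of CHF 8,505.00 at the beginning of each month.
Periodic rate r = 0.024/12 per month; n is counted in months.
PV = PMT × [(1 − (1+r)^−n)/r] × (1+r) = 8,505 × [1 − (1+r)^−240] / r × (1+r) = CHF 1,623,101.67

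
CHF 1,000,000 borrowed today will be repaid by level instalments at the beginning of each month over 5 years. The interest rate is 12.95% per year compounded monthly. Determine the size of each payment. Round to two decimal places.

CHF 22,484.84

Level annuity due; solve PV = PMT × [(1 − (1+r)^−n)/r] × (1+r) for PMT.
Periodic rate r = 0.1295/12 per month; n is counted in months.
With n = 60: PMT = 1,000,000 / ([(1 − (1+r)^−n)/r] × (1+r)) = CHF 22,484.84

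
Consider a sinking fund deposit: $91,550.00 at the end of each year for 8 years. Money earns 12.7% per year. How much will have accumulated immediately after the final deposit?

This is an ordinary annuity: 8 deposits of $91,550.00 at the end of each year.
Periodic rate r = 0.127 per year.
FV = PMT × [((1+r)^n − 1)/r] = 91,550 × [(1+r)^8 − 1] / r = $1,155,190.54

$1,155,190.54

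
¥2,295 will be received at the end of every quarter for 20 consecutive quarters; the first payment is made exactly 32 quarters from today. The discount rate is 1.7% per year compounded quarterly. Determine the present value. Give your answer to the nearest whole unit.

¥38,504

Ordinary annuity of 20 payments, first payment at period 32.
Periodic rate r = 0.017/4 per quarter; n is counted in quarters.
The ordinary-annuity PV formula values the stream one period before the first payment (period 31); discount that back 31 periods:
PV₀ = 2,295 × [1 − (1+r)^−20] / r × (1+r)^−31 = ¥38,504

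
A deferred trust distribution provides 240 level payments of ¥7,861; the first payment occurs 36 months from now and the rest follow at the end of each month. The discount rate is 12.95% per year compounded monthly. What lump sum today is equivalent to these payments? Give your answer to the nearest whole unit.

¥462,244

Ordinary annuity of 240 payments, first payment at period 36.
Periodic rate r = 0.1295/12 per month; n is counted in months.
The ordinary-annuity PV formula values the stream one period before the first payment (period 35); discount that back 35 periods:
PV₀ = 7,861 × [1 − (1+r)^−240] / r × (1+r)^−35 = ¥462,244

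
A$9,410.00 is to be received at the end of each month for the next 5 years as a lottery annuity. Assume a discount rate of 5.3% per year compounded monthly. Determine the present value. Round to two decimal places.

A$495,029.05

This is an ordinary annuity: 60 payments of A$9,410.00 at the end of each month.
Periodic rate r = 0.053/12 per month; n is counted in months.
PV = PMT × [(1 − (1+r)^−n)/r] = 9,410 × [1 − (1+r)^−60] / r = A$495,029.05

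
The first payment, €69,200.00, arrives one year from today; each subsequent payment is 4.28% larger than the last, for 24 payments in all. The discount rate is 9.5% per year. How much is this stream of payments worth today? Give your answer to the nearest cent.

€915,162.83

Periodic rate r = 0.095 per year.
Growing ordinary annuity: PV = PMT₁ × [1 − ((1+g)/(1+r))^n] / (r − g) = 69,200 × [1 − ((1+0.0428)/(1+r))^24] / (r − 0.0428) = €915,162.83.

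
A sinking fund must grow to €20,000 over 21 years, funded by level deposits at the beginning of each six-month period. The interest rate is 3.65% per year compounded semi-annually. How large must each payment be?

€315.16

Level annuity due; solve FV = PMT × [((1+r)^n − 1)/r] × (1+r) for PMT.
Periodic rate r = 0.0365/2 per half-year; n is counted in half-years.
With n = 42: PMT = 20,000 / ([((1+r)^n − 1)/r] × (1+r)) = €315.16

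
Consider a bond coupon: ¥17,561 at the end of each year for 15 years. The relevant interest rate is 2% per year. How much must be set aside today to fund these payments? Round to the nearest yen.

This is an ordinary annuity: 15 payments of ¥17,561 at the end of each year.
Periodic rate r = 0.02 per year.
PV = PMT × [(1 − (1+r)^−n)/r] = 17,561 × [1 − (1+r)^−15] / r = ¥225,646

¥225,646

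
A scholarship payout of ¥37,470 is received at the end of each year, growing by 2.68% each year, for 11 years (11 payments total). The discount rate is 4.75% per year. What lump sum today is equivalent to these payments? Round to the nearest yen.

Periodic rate r = 0.0475 per year.
Growing ordinary annuity: PV = PMT₁ × [1 − ((1+g)/(1+r))^n] / (r − g) = 37,470 × [1 − ((1+0.0268)/(1+r))^11] / (r − 0.0268) = ¥356,818.

¥356,818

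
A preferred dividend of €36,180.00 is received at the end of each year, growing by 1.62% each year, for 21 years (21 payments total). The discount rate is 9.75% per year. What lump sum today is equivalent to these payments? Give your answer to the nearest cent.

Periodic rate r = 0.0975 per year.
Growing ordinary annuity: PV = PMT₁ × [1 − ((1+g)/(1+r))^n] / (r − g) = 36,180 × [1 − ((1+0.0162)/(1+r))^21] / (r − 0.0162) = €356,619.74.

€356,619.74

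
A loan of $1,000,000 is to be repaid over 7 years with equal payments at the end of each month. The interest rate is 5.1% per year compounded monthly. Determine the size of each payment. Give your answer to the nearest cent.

$14,180.95

Level ordinary annuity; solve PV = PMT × [(1 − (1+r)^−n)/r] for PMT.
Periodic rate r = 0.051/12 per month; n is counted in months.
With n = 84: PMT = 1,000,000 / ([(1 − (1+r)^−n)/r]) = $14,180.95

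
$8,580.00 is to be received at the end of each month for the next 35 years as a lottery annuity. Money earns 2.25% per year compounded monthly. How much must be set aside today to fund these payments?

This is an ordinary annuity: 420 payments of $8,580.00 at the end of each month.
Periodic rate r = 0.0225/12 per month; n is counted in months.
PV = PMT × [(1 − (1+r)^−n)/r] = 8,580 × [1 − (1+r)^−420] / r = $2,492,471.99

$2,492,471.99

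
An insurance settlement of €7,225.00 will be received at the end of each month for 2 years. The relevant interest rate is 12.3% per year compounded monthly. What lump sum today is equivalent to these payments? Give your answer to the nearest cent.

This is an ordinary annuity: 24 payments of €7,225.00 at the end of each month.
Periodic rate r = 0.123/12 per month; n is counted in months.
PV = PMT × [(1 − (1+r)^−n)/r] = 7,225 × [1 − (1+r)^−24] / r = €153,027.64

€153,027.64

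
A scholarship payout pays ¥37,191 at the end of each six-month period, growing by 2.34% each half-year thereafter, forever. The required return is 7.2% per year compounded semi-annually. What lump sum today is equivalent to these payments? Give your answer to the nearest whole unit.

Periodic rate r = 0.072/2 per half-year.
Growing perpetuity (Gordon): PV = PMT₁ / (r − g) = 37,191 / (r − 0.0234) = ¥2,951,667.

¥2,951,667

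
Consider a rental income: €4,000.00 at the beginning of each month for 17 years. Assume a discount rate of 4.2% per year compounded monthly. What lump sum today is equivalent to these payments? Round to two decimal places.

€584,561.84

This is an annuity due: 204 payments of €4,000.00 at the beginning of each month.
Periodic rate r = 0.042/12 per month; n is counted in months.
PV = PMT × [(1 − (1+r)^−n)/r] × (1+r) = 4,000 × [1 − (1+r)^−204] / r × (1+r) = €584,561.84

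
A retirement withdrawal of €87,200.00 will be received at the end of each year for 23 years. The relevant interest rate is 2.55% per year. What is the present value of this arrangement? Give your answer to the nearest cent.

€1,503,340.86

This is an ordinary annuity: 23 payments of €87,200.00 at the end of each year.
Periodic rate r = 0.0255 per year.
PV = PMT × [(1 − (1+r)^−n)/r] = 87,200 × [1 − (1+r)^−23] / r = €1,503,340.86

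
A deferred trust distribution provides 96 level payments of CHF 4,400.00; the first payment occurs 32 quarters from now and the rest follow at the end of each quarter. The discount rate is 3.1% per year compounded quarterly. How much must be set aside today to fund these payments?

CHF 233,920.92

Ordinary annuity of 96 payments, first payment at period 32.
Periodic rate r = 0.031/4 per quarter; n is counted in quarters.
The ordinary-annuity PV formula values the stream one period before the first payment (period 31); discount that back 31 periods:
PV₀ = 4,400 × [1 − (1+r)^−96] / r × (1+r)^−31 = CHF 233,920.92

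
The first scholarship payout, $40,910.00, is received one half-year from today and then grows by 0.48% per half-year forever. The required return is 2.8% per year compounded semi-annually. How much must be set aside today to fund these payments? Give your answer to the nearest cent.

$4,446,739.13

Periodic rate r = 0.028/2 per half-year.
Growing perpetuity (Gordon): PV = PMT₁ / (r − g) = 40,910 / (r − 0.0048) = $4,446,739.13.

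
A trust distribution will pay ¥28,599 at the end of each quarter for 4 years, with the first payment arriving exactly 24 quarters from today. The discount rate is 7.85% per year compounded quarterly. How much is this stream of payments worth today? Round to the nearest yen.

¥249,079

Ordinary annuity of 16 payments, first payment at period 24.
Periodic rate r = 0.0785/4 per quarter; n is counted in quarters.
The ordinary-annuity PV formula values the stream one period before the first payment (period 23); discount that back 23 periods:
PV₀ = 28,599 × [1 − (1+r)^−16] / r × (1+r)^−23 = ¥249,079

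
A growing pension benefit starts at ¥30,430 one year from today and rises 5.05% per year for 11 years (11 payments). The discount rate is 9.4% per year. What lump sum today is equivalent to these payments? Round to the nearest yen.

¥251,849

Periodic rate r = 0.094 per year.
Growing ordinary annuity: PV = PMT₁ × [1 − ((1+g)/(1+r))^n] / (r − g) = 30,430 × [1 − ((1+0.0505)/(1+r))^11] / (r − 0.0505) = ¥251,849.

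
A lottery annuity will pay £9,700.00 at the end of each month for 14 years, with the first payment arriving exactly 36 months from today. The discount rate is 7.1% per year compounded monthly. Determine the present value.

Ordinary annuity of 168 payments, first payment at period 36.
Periodic rate r = 0.071/12 per month; n is counted in months.
The ordinary-annuity PV formula values the stream one period before the first payment (period 35); discount that back 35 periods:
PV₀ = 9,700 × [1 − (1+r)^−168] / r × (1+r)^−35 = £838,593.63

£838,593.63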